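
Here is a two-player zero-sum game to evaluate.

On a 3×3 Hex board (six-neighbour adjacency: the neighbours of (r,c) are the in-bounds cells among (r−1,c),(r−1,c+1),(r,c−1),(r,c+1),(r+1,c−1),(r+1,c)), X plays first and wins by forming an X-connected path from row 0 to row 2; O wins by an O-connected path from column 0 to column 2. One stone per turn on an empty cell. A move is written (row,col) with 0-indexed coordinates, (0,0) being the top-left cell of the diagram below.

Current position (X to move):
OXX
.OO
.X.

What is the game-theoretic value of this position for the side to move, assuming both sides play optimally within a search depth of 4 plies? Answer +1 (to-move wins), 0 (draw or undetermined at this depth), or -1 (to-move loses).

value(OXX/.OO/.X., X) = -1

ply 1, X at OXX/.OO/.X. | (1,0)=-1→OXX/XOO/.X.*; (2,0)=-1→OXX/.OO/XX.; (2,2)=-1→OXX/.OO/.XX
ply 2, O at OXX/XOO/.X. | (2,0)=+1→OXX/XOO/OX.*; (2,2)=-1→OXX/XOO/.XO
ply 3: OXX/XOO/OX. is terminal -1 (X); from OXX/.OO/.X. depth 4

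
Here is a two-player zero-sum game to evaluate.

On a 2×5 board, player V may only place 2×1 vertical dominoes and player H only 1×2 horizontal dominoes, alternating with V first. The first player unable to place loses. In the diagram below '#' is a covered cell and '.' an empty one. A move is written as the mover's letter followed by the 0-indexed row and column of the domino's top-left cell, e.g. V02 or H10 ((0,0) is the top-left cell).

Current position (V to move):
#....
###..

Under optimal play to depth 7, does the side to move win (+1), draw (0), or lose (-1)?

p1 V@[#..../###..]: V03[#..#./####.]+1* V04[#...#/###.#]-1
p2 H@[#..#./####.]: H01[####./####.]-1*
p3 V@[####./####.]: V04[#####/#####]+1*
p4 H@[#####/#####] terminal -1; root [#..../###..] d7

value(#..../###.., V) = +1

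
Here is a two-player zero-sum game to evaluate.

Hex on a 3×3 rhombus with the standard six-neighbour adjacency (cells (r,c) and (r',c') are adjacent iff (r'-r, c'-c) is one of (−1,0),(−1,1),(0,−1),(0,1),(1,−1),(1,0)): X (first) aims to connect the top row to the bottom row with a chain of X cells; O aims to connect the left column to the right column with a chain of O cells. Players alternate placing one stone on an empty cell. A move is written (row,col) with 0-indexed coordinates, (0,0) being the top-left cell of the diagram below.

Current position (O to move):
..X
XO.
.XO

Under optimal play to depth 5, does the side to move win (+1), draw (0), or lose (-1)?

p1 O@[..X/XO./.XO]: (0,0)[O.X/XO./.XO]-1* (0,1)[.OX/XO./.XO]-1 (1,2)[..X/XOO/.XO]-1 (2,0)[..X/XO./OXO]-1
p2 X@[O.X/XO./.XO]: (0,1)[OXX/XO./.XO]+1* (1,2)[O.X/XOX/.XO]+1 (2,0)[O.X/XO./XXO]+1
p3 O@[OXX/XO./.XO]: (1,2)[OXX/XOO/.XO]-1* (2,0)[OXX/XO./OXO]-1
p4 X@[OXX/XOO/.XO]: (2,0)[OXX/XOO/XXO]+1*
p5 O@[OXX/XOO/XXO] terminal -1; root [..X/XO./.XO] d5

value(..X/XO./.XO, O) = -1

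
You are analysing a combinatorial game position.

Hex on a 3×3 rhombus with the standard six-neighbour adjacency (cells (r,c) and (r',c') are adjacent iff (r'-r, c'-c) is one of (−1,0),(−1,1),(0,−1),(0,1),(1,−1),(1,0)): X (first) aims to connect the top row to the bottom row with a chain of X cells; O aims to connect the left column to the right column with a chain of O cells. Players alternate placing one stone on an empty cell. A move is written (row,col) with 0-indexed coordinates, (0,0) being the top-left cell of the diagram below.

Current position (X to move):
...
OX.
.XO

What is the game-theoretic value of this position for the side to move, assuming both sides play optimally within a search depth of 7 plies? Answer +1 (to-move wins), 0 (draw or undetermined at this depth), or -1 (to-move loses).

value(.../OX./.XO, X) = +1

[.../OX./.XO] X move#1: (0,0):+1/X../OX./.XO*, (0,1):+1/.X./OX./.XO, (0,2):+1/..X/OX./.XO, (1,2):+1/.../OXX/.XO, (2,0):+1/.../OX./XXO
[X../OX./.XO] O move#2: (0,1):-1/XO./OX./.XO*, (0,2):-1/X.O/OX./.XO, (1,2):-1/X../OXO/.XO, (2,0):-1/X../OX./OXO
[XO./OX./.XO] X move#3: (0,2):+1/XOX/OX./.XO*, (1,2):-1/XO./OXX/.XO, (2,0):-1/XO./OX./XXO
[XOX/OX./.XO] end (terminal -1, O#4); searched .../OX./.XO to 7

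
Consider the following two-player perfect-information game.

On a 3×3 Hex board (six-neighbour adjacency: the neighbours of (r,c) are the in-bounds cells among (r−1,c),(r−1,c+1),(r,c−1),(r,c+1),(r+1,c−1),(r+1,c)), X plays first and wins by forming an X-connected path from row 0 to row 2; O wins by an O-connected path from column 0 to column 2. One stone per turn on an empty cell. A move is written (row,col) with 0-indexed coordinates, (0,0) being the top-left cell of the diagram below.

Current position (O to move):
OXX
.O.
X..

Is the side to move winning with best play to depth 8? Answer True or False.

p1 O@[OXX/.O./X..]: (1,0)[OXX/OO./X..]-1* (1,2)[OXX/.OO/X..]-1 (2,1)[OXX/.O./XO.]-1 (2,2)[OXX/.O./X.O]-1
p2 X@[OXX/OO./X..]: (1,2)[OXX/OOX/X..]+1* (2,1)[OXX/OO./XX.]-1 (2,2)[OXX/OO./X.X]-1
p3 O@[OXX/OOX/X..]: (2,1)[OXX/OOX/XO.]-1* (2,2)[OXX/OOX/X.O]-1
p4 X@[OXX/OOX/XO.]: (2,2)[OXX/OOX/XOX]+1*
p5 O@[OXX/OOX/XOX] terminal -1; root [OXX/.O./X..] d8

O winning at [OXX/.O./X..]: False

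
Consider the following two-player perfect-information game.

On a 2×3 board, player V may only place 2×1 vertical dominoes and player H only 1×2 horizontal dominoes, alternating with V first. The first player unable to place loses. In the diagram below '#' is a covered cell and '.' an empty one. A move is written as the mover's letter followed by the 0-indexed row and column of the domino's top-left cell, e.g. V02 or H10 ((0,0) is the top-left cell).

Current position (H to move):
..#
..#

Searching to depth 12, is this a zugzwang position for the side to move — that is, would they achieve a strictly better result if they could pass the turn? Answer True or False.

p1 H@[..#/..#]: H00[###/..#]+1* H10[..#/###]+1
p2 V@[###/..#] terminal -1; root [..#/..#] d12
pass branch (V moves first from the same position):
  | p1 V@[..#/..#]: V00[#.#/#.#]+1* V01[.##/.##]+1
  | p2 H@[#.#/#.#] terminal -1; root [..#/..#] d12
H moving scores +1; H passing scores -1

zugzwang(..#/..#, H) = False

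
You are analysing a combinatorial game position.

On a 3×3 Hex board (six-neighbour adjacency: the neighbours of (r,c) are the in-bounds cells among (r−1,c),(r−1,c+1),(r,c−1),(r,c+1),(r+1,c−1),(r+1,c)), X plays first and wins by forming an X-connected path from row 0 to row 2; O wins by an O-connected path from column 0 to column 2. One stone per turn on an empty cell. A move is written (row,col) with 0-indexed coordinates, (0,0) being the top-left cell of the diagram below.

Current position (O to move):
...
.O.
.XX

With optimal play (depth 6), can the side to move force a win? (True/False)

p1 O@[.../.O./.XX]: (0,0)[O../.O./.XX]+1* (0,1)[.O./.O./.XX]+1 (0,2)[..O/.O./.XX]+1 (1,0)[.../OO./.XX]+1 (1,2)[.../.OO/.XX]+1 (2,0)[.../.O./OXX]+1
p2 X@[O../.O./.XX]: (0,1)[OX./.O./.XX]-1* (0,2)[O.X/.O./.XX]-1 (1,0)[O../XO./.XX]-1 (1,2)[O../.OX/.XX]-1 (2,0)[O../.O./XXX]-1
p3 O@[OX./.O./.XX]: (0,2)[OXO/.O./.XX]+1* (1,0)[OX./OO./.XX]+1 (1,2)[OX./.OO/.XX]+1 (2,0)[OX./.O./OXX]+1
p4 X@[OXO/.O./.XX]: (1,0)[OXO/XO./.XX]-1* (1,2)[OXO/.OX/.XX]-1 (2,0)[OXO/.O./XXX]-1
p5 O@[OXO/XO./.XX]: (1,2)[OXO/XOO/.XX]-1 (2,0)[OXO/XO./OXX]+1*
p6 X@[OXO/XO./OXX] terminal -1; root [.../.O./.XX] d6

O winning at [.../.O./.XX]: True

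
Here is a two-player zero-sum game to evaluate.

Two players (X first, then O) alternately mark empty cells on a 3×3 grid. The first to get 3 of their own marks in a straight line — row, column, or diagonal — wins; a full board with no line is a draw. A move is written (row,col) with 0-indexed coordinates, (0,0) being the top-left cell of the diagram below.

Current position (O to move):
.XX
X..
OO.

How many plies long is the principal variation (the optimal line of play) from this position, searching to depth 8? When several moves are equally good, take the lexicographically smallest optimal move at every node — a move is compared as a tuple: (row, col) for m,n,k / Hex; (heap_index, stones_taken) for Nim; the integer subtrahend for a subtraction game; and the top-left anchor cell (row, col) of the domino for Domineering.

[.XX/X../OO.] O move#1: (0,0):+0/OXX/X../OO., (1,1):-1/.XX/XO./OO., (1,2):-1/.XX/X.O/OO., (2,2):+1/.XX/X../OOO*
[.XX/X../OOO] end (terminal -1, X#2); searched .XX/X../OO. to 8

PV length from [.XX/X../OO.]: 1 ply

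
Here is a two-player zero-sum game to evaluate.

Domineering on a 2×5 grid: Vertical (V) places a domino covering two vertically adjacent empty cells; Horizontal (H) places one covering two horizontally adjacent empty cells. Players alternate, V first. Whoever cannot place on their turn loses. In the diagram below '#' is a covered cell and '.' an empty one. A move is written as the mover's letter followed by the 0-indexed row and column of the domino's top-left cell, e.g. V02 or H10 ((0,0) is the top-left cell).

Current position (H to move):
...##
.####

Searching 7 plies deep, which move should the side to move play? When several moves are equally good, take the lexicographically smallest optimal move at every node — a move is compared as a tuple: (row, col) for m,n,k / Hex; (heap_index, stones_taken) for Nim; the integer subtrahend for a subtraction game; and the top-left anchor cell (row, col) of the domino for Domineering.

H's best at [...##/.####]: H00

p1 H@[...##/.####]: H00[##.##/.####]+1* H01[.####/.####]-1
p2 V@[##.##/.####] terminal -1; root [...##/.####] d7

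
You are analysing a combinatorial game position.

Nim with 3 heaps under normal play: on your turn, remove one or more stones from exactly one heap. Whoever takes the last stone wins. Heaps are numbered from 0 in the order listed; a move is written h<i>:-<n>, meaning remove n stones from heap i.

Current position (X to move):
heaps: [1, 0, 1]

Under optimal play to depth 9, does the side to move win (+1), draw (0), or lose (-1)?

value((1,0,1), X) = -1

ply 1, X at (1,0,1) | h0:-1=-1→(0,0,1)*; h2:-1=-1→(1,0,0)
ply 2, O at (0,0,1) | h2:-1=+1→(0,0,0)*
ply 3: (0,0,0) is terminal -1 (X); from (1,0,1) depth 9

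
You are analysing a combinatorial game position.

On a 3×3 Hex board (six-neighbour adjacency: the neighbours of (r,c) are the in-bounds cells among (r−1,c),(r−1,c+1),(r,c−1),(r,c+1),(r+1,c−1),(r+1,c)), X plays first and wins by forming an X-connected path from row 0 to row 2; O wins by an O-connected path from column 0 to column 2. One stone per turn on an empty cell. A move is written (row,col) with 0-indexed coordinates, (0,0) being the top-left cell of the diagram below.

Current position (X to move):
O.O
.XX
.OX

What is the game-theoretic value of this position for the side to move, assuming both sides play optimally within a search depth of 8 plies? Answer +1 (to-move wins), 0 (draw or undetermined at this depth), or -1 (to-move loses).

ply 1, X at O.O/.XX/.OX | (0,1)=+1→OXO/.XX/.OX*; (1,0)=-1→O.O/XXX/.OX; (2,0)=-1→O.O/.XX/XOX
ply 2: OXO/.XX/.OX is terminal -1 (O); from O.O/.XX/.OX depth 8

value(O.O/.XX/.OX, X) = +1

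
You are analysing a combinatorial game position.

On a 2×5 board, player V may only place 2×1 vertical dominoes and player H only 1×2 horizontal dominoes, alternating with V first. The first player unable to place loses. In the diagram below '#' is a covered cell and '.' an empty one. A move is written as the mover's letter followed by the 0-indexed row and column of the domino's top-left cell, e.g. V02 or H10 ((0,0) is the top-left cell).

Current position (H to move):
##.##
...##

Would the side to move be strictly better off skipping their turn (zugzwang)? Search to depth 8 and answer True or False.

ply 1, H at ##.##/...## | H10=-1→##.##/##.##; H11=+1→##.##/.####*
ply 2: ##.##/.#### is terminal -1 (V); from ##.##/...## depth 8
if H skipped the turn, V would face:
~ ply 1, V at ##.##/...## | V02=-1→#####/..###*
~ ply 2, H at #####/..### | H10=+1→#####/#####*
~ ply 3: #####/##### is terminal -1 (V); from ##.##/...## depth 8
compare (H): move=+1 vs pass=+1

zugzwang(##.##/...##, H) = False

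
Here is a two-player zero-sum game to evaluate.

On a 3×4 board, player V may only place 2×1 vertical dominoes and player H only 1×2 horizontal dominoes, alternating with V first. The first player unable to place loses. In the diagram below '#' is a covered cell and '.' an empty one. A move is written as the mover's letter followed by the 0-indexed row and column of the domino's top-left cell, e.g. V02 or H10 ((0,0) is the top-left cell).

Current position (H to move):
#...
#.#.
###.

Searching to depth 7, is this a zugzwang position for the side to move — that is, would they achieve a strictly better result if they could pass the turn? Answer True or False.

zugzwang(#.../#.#./###., H) = False

[#.../#.#./###.] H move#1: H01:-1/###./#.#./###.*, H02:-1/#.##/#.#./###.
[###./#.#./###.] V move#2: V03:+1/####/#.##/###.*, V13:+1/###./#.##/####
[####/#.##/###.] end (terminal -1, H#3); searched #.../#.#./###. to 7
pass branch (V moves first from the same position):
  | [#.../#.#./###.] V move#1: V01:+1/##../###./###.*, V03:-1/#..#/#.##/###., V13:-1/#.../#.##/####
  | [##../###./###.] H move#2: H02:-1/####/###./###.*
  | [####/###./###.] V move#3: V13:+1/####/####/####*
  | [####/####/####] end (terminal -1, H#4); searched #.../#.#./###. to 7
H moving scores -1; H passing scores -1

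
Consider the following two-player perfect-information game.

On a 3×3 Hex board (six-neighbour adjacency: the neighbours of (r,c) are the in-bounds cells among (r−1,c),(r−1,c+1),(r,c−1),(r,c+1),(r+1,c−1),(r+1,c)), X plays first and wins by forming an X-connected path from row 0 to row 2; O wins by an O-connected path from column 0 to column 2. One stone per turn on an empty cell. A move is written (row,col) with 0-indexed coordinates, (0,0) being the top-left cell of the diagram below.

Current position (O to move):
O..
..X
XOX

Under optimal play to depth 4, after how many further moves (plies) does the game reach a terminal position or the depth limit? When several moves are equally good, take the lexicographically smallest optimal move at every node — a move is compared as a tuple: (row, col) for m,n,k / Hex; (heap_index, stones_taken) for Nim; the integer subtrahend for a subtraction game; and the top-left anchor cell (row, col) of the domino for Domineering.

PV length from [O../..X/XOX]: 2 plies

[O../..X/XOX] O move#1: (0,1):-1/OO./..X/XOX*, (0,2):-1/O.O/..X/XOX, (1,0):-1/O../O.X/XOX, (1,1):-1/O../.OX/XOX
[OO./..X/XOX] X move#2: (0,2):+1/OOX/..X/XOX*, (1,0):-1/OO./X.X/XOX, (1,1):-1/OO./.XX/XOX
[OOX/..X/XOX] end (terminal -1, O#3); searched O../..X/XOX to 4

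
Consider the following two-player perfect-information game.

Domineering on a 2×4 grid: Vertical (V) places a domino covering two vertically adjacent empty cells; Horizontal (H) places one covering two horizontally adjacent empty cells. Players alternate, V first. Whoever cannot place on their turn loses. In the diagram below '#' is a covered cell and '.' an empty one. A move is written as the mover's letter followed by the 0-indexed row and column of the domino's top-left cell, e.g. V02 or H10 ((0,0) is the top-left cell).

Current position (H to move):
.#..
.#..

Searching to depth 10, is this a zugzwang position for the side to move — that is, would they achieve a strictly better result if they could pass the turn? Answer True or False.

zugzwang(.#../.#.., H) = False

[.#../.#..] H move#1: H02:+1/.###/.#..*, H12:+1/.#../.###
[.###/.#..] V move#2: V00:-1/####/##..*
[####/##..] H move#3: H12:+1/####/####*
[####/####] end (terminal -1, V#4); searched .#../.#.. to 10
if H skipped the turn, V would face:
~ [.#../.#..] V move#1: V00:-1/##../##.., V02:+1/.##./.##.*, V03:+1/.#.#/.#.#
~ [.##./.##.] end (terminal -1, H#2); searched .#../.#.. to 10
compare (H): move=+1 vs pass=-1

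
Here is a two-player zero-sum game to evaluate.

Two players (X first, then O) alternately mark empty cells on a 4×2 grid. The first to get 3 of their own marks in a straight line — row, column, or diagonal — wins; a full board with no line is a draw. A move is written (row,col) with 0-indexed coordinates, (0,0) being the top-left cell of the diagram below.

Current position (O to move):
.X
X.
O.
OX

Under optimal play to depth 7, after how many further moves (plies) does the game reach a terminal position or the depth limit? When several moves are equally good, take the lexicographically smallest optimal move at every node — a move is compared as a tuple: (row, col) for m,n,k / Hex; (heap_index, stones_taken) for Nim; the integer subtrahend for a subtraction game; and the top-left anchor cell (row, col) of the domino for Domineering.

PV length from [.X/X./O./OX]: 3 plies

ply 1, O at .X/X./O./OX | (0,0)=+0→OX/X./O./OX*; (1,1)=+0→.X/XO/O./OX; (2,1)=+0→.X/X./OO/OX
ply 2, X at OX/X./O./OX | (1,1)=+0→OX/XX/O./OX*; (2,1)=+0→OX/X./OX/OX
ply 3, O at OX/XX/O./OX | (2,1)=+0→OX/XX/OO/OX*
ply 4: OX/XX/OO/OX is terminal +0 (X); from .X/X./O./OX depth 7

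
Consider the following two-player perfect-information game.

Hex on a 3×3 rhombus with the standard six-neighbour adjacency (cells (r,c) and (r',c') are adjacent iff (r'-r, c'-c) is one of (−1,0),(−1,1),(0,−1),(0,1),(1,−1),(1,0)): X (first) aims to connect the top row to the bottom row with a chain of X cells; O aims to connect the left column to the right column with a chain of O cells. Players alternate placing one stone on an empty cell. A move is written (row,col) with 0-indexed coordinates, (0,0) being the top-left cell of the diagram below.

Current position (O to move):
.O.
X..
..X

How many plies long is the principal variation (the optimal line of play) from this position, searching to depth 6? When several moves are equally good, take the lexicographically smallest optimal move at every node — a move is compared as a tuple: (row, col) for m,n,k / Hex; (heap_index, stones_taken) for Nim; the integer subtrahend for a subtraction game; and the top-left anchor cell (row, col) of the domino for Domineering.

PV length from [.O./X../..X]: 5 plies

p1 O@[.O./X../..X]: (0,0)[OO./X../..X]-1 (0,2)[.OO/X../..X]-1 (1,1)[.O./XO./..X]+1* (1,2)[.O./X.O/..X]-1 (2,0)[.O./X../O.X]-1 (2,1)[.O./X../.OX]-1
p2 X@[.O./XO./..X]: (0,0)[XO./XO./..X]-1* (0,2)[.OX/XO./..X]-1 (1,2)[.O./XOX/..X]-1 (2,0)[.O./XO./X.X]-1 (2,1)[.O./XO./.XX]-1
p3 O@[XO./XO./..X]: (0,2)[XOO/XO./..X]-1 (1,2)[XO./XOO/..X]-1 (2,0)[XO./XO./O.X]+1* (2,1)[XO./XO./.OX]-1
p4 X@[XO./XO./O.X]: (0,2)[XOX/XO./O.X]-1* (1,2)[XO./XOX/O.X]-1 (2,1)[XO./XO./OXX]-1
p5 O@[XOX/XO./O.X]: (1,2)[XOX/XOO/O.X]+1* (2,1)[XOX/XO./OOX]-1
p6 X@[XOX/XOO/O.X] terminal -1; root [.O./X../..X] d6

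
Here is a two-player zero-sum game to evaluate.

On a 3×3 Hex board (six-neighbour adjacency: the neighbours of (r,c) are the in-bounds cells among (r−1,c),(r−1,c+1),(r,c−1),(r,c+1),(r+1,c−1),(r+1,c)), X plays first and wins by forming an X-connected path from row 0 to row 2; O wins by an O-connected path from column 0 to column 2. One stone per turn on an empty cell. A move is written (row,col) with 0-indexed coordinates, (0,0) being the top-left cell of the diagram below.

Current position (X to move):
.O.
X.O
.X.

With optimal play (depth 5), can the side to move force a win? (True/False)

ply 1, X at .O./X.O/.X. | (0,0)=+1→XO./X.O/.X.*; (0,2)=-1→.OX/X.O/.X.; (1,1)=+1→.O./XXO/.X.; (2,0)=-1→.O./X.O/XX.; (2,2)=-1→.O./X.O/.XX
ply 2, O at XO./X.O/.X. | (0,2)=-1→XOO/X.O/.X.*; (1,1)=-1→XO./XOO/.X.; (2,0)=-1→XO./X.O/OX.; (2,2)=-1→XO./X.O/.XO
ply 3, X at XOO/X.O/.X. | (1,1)=+1→XOO/XXO/.X.*; (2,0)=+1→XOO/X.O/XX.; (2,2)=+1→XOO/X.O/.XX
ply 4: XOO/XXO/.X. is terminal -1 (O); from .O./X.O/.X. depth 5

X winning at [.O./X.O/.X.]: True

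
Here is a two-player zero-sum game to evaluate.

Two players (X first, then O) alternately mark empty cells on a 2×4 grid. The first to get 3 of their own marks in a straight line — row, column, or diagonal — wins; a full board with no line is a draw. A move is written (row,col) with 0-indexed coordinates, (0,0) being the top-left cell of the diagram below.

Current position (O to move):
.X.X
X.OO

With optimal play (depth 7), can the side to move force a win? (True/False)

O winning at [.X.X/X.OO]: True

[.X.X/X.OO] O move#1: (0,0):-1/OX.X/X.OO, (0,2):+0/.XOX/X.OO, (1,1):+1/.X.X/XOOO*
[.X.X/XOOO] end (terminal -1, X#2); searched .X.X/X.OO to 7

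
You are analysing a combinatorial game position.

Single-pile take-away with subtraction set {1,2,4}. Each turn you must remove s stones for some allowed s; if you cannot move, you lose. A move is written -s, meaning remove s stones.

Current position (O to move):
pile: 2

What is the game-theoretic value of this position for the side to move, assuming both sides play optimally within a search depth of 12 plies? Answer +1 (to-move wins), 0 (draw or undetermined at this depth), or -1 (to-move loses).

[2] O move#1: -1:-1/1, -2:+1/0*
[0] end (terminal -1, X#2); searched 2 to 12

value(2, O) = +1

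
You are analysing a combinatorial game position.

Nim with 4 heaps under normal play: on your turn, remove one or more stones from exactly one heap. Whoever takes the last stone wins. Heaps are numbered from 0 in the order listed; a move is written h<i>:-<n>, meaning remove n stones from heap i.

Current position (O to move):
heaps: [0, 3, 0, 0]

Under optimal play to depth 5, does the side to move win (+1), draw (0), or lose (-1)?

value((0,3,0,0), O) = +1

[(0,3,0,0)] O move#1: h1:-1:-1/(0,2,0,0), h1:-2:-1/(0,1,0,0), h1:-3:+1/(0,0,0,0)*
[(0,0,0,0)] end (terminal -1, X#2); searched (0,3,0,0) to 5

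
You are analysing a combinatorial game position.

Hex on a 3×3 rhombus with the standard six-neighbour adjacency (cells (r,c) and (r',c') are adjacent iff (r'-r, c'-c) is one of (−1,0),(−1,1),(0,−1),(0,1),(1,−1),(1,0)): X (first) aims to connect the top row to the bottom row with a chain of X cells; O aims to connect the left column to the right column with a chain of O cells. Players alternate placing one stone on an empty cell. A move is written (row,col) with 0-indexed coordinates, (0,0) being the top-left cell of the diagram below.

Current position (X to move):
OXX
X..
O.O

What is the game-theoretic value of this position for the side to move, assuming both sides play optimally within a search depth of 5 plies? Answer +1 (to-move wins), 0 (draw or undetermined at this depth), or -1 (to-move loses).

value(OXX/X../O.O, X) = +1

p1 X@[OXX/X../O.O]: (1,1)[OXX/XX./O.O]-1 (1,2)[OXX/X.X/O.O]-1 (2,1)[OXX/X../OXO]+1*
p2 O@[OXX/X../OXO]: (1,1)[OXX/XO./OXO]-1* (1,2)[OXX/X.O/OXO]-1
p3 X@[OXX/XO./OXO]: (1,2)[OXX/XOX/OXO]+1*
p4 O@[OXX/XOX/OXO] terminal -1; root [OXX/X../O.O] d5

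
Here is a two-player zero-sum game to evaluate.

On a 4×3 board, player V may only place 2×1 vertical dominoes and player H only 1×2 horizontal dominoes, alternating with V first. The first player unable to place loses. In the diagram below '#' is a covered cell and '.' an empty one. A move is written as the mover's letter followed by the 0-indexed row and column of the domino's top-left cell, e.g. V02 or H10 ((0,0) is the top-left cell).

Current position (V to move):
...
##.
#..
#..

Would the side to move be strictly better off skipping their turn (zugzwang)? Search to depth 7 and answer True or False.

zugzwang(.../##./#../#.., V) = False

p1 V@[.../##./#../#..]: V02[..#/###/#../#..]-1 V12[.../###/#.#/#..]-1 V21[.../##./##./##.]+1* V22[.../##./#.#/#.#]+1
p2 H@[.../##./##./##.]: H00[##./##./##./##.]-1* H01[.##/##./##./##.]-1
p3 V@[##./##./##./##.]: V02[###/###/##./##.]+1* V12[##./###/###/##.]+1 V22[##./##./###/###]+1
p4 H@[###/###/##./##.] terminal -1; root [.../##./#../#..] d7
suppose V passes — search the same position with H to move:
pass> p1 H@[.../##./#../#..]: H00[##./##./#../#..]-1 H01[.##/##./#../#..]-1 H21[.../##./###/#..]+1* H31[.../##./#../###]+1
pass> p2 V@[.../##./###/#..]: V02[..#/###/###/#..]-1*
pass> p3 H@[..#/###/###/#..]: H00[###/###/###/#..]+1* H31[..#/###/###/###]+1
pass> p4 V@[###/###/###/#..] terminal -1; root [.../##./#../#..] d7
for V: play +1, pass -1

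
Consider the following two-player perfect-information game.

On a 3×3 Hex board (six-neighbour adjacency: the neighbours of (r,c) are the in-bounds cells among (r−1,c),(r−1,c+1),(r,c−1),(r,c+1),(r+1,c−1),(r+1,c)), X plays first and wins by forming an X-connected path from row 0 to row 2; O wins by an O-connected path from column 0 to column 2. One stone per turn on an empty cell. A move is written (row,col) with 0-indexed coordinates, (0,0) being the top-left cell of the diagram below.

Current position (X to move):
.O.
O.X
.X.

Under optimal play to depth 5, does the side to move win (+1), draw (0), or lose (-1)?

value(.O./O.X/.X., X) = +1

ply 1, X at .O./O.X/.X. | (0,0)=-1→XO./O.X/.X.; (0,2)=+1→.OX/O.X/.X.*; (1,1)=-1→.O./OXX/.X.; (2,0)=-1→.O./O.X/XX.; (2,2)=-1→.O./O.X/.XX
ply 2: .OX/O.X/.X. is terminal -1 (O); from .O./O.X/.X. depth 5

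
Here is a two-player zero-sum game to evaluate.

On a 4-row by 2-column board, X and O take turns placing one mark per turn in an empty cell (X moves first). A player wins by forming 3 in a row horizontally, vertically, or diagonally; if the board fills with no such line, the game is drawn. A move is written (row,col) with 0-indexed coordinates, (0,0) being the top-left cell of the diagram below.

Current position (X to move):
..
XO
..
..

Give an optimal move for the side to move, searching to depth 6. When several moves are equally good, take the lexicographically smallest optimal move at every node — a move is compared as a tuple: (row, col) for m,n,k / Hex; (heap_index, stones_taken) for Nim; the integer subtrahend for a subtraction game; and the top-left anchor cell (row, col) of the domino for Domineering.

p1 X@[../XO/../..]: (0,0)[X./XO/../..]+0 (0,1)[.X/XO/../..]+0 (2,0)[../XO/X./..]+1* (2,1)[../XO/.X/..]+0 (3,0)[../XO/../X.]+0 (3,1)[../XO/../.X]+0
p2 O@[../XO/X./..]: (0,0)[O./XO/X./..]-1* (0,1)[.O/XO/X./..]-1 (2,1)[../XO/XO/..]-1 (3,0)[../XO/X./O.]-1 (3,1)[../XO/X./.O]-1
p3 X@[O./XO/X./..]: (0,1)[OX/XO/X./..]+0 (2,1)[O./XO/XX/..]+0 (3,0)[O./XO/X./X.]+1* (3,1)[O./XO/X./.X]+0
p4 O@[O./XO/X./X.] terminal -1; root [../XO/../..] d6

X's best at [../XO/../..]: (2,0)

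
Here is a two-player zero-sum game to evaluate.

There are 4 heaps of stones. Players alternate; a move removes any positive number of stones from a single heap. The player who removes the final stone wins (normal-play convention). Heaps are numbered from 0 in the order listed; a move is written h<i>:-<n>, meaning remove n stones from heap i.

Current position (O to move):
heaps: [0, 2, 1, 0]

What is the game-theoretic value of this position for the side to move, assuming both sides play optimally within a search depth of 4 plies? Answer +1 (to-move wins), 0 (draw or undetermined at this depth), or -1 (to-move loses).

value((0,2,1,0), O) = +1

p1 O@[(0,2,1,0)]: h1:-1[(0,1,1,0)]+1* h1:-2[(0,0,1,0)]-1 h2:-1[(0,2,0,0)]-1
p2 X@[(0,1,1,0)]: h1:-1[(0,0,1,0)]-1* h2:-1[(0,1,0,0)]-1
p3 O@[(0,0,1,0)]: h2:-1[(0,0,0,0)]+1*
p4 X@[(0,0,0,0)] terminal -1; root [(0,2,1,0)] d4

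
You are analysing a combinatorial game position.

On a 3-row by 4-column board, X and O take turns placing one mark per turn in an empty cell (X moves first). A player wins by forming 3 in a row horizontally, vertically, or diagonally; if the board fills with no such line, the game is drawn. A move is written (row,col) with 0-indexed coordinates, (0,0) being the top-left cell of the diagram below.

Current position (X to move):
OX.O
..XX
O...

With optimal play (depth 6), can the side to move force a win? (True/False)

X winning at [OX.O/..XX/O...]: True

ply 1, X at OX.O/..XX/O... | (0,2)=-1→OXXO/..XX/O...; (1,0)=+1→OX.O/X.XX/O...*; (1,1)=+1→OX.O/.XXX/O...; (2,1)=-1→OX.O/..XX/OX..; (2,2)=-1→OX.O/..XX/O.X.; (2,3)=+1→OX.O/..XX/O..X
ply 2, O at OX.O/X.XX/O... | (0,2)=-1→OXOO/X.XX/O...*; (1,1)=-1→OX.O/XOXX/O...; (2,1)=-1→OX.O/X.XX/OO..; (2,2)=-1→OX.O/X.XX/O.O.; (2,3)=-1→OX.O/X.XX/O..O
ply 3, X at OXOO/X.XX/O... | (1,1)=+1→OXOO/XXXX/O...*; (2,1)=-1→OXOO/X.XX/OX..; (2,2)=-1→OXOO/X.XX/O.X.; (2,3)=+1→OXOO/X.XX/O..X
ply 4: OXOO/XXXX/O... is terminal -1 (O); from OX.O/..XX/O... depth 6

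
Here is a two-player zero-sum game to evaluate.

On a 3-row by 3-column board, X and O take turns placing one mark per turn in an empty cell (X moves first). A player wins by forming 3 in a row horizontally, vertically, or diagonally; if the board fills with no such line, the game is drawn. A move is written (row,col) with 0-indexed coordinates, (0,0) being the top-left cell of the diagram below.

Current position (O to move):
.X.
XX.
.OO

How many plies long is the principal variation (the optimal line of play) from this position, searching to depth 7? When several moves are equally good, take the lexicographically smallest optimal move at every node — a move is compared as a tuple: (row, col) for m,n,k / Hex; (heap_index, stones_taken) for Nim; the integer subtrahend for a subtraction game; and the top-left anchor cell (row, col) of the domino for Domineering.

ply 1, O at .X./XX./.OO | (0,0)=-1→OX./XX./.OO; (0,2)=-1→.XO/XX./.OO; (1,2)=+1→.X./XXO/.OO*; (2,0)=+1→.X./XX./OOO
ply 2, X at .X./XXO/.OO | (0,0)=-1→XX./XXO/.OO*; (0,2)=-1→.XX/XXO/.OO; (2,0)=-1→.X./XXO/XOO
ply 3, O at XX./XXO/.OO | (0,2)=+1→XXO/XXO/.OO*; (2,0)=+1→XX./XXO/OOO
ply 4: XXO/XXO/.OO is terminal -1 (X); from .X./XX./.OO depth 7

PV length from [.X./XX./.OO]: 3 plies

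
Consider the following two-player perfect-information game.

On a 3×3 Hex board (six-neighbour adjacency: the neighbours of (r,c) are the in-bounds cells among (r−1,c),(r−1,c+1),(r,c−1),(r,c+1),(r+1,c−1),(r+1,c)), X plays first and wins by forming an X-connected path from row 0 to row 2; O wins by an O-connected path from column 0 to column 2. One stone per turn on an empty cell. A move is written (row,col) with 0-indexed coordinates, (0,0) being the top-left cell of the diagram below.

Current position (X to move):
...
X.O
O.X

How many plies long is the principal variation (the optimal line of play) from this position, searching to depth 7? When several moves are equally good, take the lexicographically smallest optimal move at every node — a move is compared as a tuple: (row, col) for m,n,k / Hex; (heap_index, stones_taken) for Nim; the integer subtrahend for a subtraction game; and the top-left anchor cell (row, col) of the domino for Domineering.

PV length from [.../X.O/O.X]: 4 plies

p1 X@[.../X.O/O.X]: (0,0)[X../X.O/O.X]-1* (0,1)[.X./X.O/O.X]-1 (0,2)[..X/X.O/O.X]-1 (1,1)[.../XXO/O.X]-1 (2,1)[.../X.O/OXX]-1
p2 O@[X../X.O/O.X]: (0,1)[XO./X.O/O.X]+1* (0,2)[X.O/X.O/O.X]+1 (1,1)[X../XOO/O.X]+1 (2,1)[X../X.O/OOX]+1
p3 X@[XO./X.O/O.X]: (0,2)[XOX/X.O/O.X]-1* (1,1)[XO./XXO/O.X]-1 (2,1)[XO./X.O/OXX]-1
p4 O@[XOX/X.O/O.X]: (1,1)[XOX/XOO/O.X]+1* (2,1)[XOX/X.O/OOX]+1
p5 X@[XOX/XOO/O.X] terminal -1; root [.../X.O/O.X] d7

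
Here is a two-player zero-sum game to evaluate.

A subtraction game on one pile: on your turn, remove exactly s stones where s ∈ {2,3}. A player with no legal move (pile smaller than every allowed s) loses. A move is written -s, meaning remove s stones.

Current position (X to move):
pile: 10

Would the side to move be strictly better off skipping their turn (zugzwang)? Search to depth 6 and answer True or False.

ply 1, X at 10 | -2=-1→8*; -3=-1→7
ply 2, O at 8 | -2=+1→6*; -3=+1→5
ply 3, X at 6 | -2=-1→4*; -3=-1→3
ply 4, O at 4 | -2=-1→2; -3=+1→1*
ply 5: 1 is terminal -1 (X); from 10 depth 6
pass branch (O moves first from the same position):
  | ply 1, O at 10 | -2=-1→8*; -3=-1→7
  | ply 2, X at 8 | -2=+1→6*; -3=+1→5
  | ply 3, O at 6 | -2=-1→4*; -3=-1→3
  | ply 4, X at 4 | -2=-1→2; -3=+1→1*
  | ply 5: 1 is terminal -1 (O); from 10 depth 6
X moving scores -1; X passing scores +1

zugzwang(10, X) = True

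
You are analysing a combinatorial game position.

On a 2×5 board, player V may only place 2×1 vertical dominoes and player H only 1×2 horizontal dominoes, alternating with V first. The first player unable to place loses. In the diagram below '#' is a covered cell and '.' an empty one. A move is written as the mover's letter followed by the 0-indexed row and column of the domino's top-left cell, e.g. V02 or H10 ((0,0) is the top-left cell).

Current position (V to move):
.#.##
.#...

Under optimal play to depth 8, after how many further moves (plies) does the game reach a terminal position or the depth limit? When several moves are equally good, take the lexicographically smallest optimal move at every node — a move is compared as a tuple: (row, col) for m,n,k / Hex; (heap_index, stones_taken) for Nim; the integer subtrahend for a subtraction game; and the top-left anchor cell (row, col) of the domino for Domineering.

PV length from [.#.##/.#...]: 3 plies

p1 V@[.#.##/.#...]: V00[##.##/##...]-1 V02[.####/.##..]+1*
p2 H@[.####/.##..]: H13[.####/.####]-1*
p3 V@[.####/.####]: V00[#####/#####]+1*
p4 H@[#####/#####] terminal -1; root [.#.##/.#...] d8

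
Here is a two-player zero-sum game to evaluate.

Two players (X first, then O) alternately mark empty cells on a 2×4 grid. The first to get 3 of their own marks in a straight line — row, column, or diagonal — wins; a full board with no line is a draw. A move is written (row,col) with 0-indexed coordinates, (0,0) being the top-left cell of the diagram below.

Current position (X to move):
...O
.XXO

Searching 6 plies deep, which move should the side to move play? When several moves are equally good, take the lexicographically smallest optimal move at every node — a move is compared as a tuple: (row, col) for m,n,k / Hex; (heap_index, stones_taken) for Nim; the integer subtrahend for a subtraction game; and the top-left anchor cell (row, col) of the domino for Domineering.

ply 1, X at ...O/.XXO | (0,0)=+0→X..O/.XXO; (0,1)=+0→.X.O/.XXO; (0,2)=+0→..XO/.XXO; (1,0)=+1→...O/XXXO*
ply 2: ...O/XXXO is terminal -1 (O); from ...O/.XXO depth 6

X's best at [...O/.XXO]: (1,0)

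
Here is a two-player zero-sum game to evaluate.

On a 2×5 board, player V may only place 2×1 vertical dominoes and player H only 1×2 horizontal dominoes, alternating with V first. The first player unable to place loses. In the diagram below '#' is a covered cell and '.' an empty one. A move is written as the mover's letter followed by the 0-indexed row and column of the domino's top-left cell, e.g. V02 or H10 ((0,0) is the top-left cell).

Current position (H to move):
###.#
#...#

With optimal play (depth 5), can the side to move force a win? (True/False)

p1 H@[###.#/#...#]: H11[###.#/###.#]-1 H12[###.#/#.###]+1*
p2 V@[###.#/#.###] terminal -1; root [###.#/#...#] d5

H winning at [###.#/#...#]: True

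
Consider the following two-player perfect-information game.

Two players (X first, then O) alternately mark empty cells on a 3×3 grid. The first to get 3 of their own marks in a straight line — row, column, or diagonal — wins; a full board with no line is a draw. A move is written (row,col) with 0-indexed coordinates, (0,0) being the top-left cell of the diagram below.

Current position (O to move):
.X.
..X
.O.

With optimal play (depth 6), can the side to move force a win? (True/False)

O winning at [.X./..X/.O.]: False

[.X./..X/.O.] O move#1: (0,0):+0/OX./..X/.O.*, (0,2):+0/.XO/..X/.O., (1,0):-1/.X./O.X/.O., (1,1):-1/.X./.OX/.O., (2,0):-1/.X./..X/OO., (2,2):-1/.X./..X/.OO
[OX./..X/.O.] X move#2: (0,2):-1/OXX/..X/.O., (1,0):+0/OX./X.X/.O.*, (1,1):+0/OX./.XX/.O., (2,0):+0/OX./..X/XO., (2,2):+0/OX./..X/.OX
[OX./X.X/.O.] O move#3: (0,2):-1/OXO/X.X/.O., (1,1):+0/OX./XOX/.O.*, (2,0):-1/OX./X.X/OO., (2,2):-1/OX./X.X/.OO
[OX./XOX/.O.] X move#4: (0,2):-1/OXX/XOX/.O., (2,0):-1/OX./XOX/XO., (2,2):+0/OX./XOX/.OX*
[OX./XOX/.OX] O move#5: (0,2):+0/OXO/XOX/.OX*, (2,0):-1/OX./XOX/OOX
[OXO/XOX/.OX] X move#6: (2,0):+0/OXO/XOX/XOX*
[OXO/XOX/XOX] end (terminal +0, O#7); searched .X./..X/.O. to 6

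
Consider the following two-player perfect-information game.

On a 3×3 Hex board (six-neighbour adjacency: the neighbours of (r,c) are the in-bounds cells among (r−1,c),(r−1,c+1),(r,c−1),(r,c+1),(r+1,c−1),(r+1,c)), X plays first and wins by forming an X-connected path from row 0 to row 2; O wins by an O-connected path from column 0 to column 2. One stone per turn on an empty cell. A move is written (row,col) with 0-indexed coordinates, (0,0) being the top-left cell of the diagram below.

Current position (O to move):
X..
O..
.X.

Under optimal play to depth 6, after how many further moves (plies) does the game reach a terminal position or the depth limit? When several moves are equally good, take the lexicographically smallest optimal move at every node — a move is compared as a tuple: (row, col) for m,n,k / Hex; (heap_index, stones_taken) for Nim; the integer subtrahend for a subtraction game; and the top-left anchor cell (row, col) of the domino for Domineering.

ply 1, O at X../O../.X. | (0,1)=-1→XO./O../.X.; (0,2)=+1→X.O/O../.X.*; (1,1)=+1→X../OO./.X.; (1,2)=-1→X../O.O/.X.; (2,0)=-1→X../O../OX.; (2,2)=-1→X../O../.XO
ply 2, X at X.O/O../.X. | (0,1)=-1→XXO/O../.X.*; (1,1)=-1→X.O/OX./.X.; (1,2)=-1→X.O/O.X/.X.; (2,0)=-1→X.O/O../XX.; (2,2)=-1→X.O/O../.XX
ply 3, O at XXO/O../.X. | (1,1)=+1→XXO/OO./.X.*; (1,2)=-1→XXO/O.O/.X.; (2,0)=-1→XXO/O../OX.; (2,2)=-1→XXO/O../.XO
ply 4: XXO/OO./.X. is terminal -1 (X); from X../O../.X. depth 6

PV length from [X../O../.X.]: 3 plies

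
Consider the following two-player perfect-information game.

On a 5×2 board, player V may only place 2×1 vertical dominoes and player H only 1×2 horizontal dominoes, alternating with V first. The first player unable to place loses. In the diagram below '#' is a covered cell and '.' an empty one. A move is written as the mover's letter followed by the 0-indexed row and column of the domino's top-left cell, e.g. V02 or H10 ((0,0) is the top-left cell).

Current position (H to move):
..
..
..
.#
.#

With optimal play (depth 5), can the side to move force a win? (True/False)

p1 H@[../../../.#/.#]: H00[##/../../.#/.#]-1 H10[../##/../.#/.#]+1* H20[../../##/.#/.#]-1
p2 V@[../##/../.#/.#]: V20[../##/#./##/.#]-1* V30[../##/../##/##]-1
p3 H@[../##/#./##/.#]: H00[##/##/#./##/.#]+1*
p4 V@[##/##/#./##/.#] terminal -1; root [../../../.#/.#] d5

H winning at [../../../.#/.#]: True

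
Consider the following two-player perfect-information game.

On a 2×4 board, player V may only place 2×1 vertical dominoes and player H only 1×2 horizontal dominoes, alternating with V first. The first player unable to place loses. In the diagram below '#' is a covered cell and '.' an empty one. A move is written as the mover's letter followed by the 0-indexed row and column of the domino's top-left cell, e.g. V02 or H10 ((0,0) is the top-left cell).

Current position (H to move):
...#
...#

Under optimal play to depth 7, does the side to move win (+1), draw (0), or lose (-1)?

p1 H@[...#/...#]: H00[##.#/...#]+1* H01[.###/...#]+1 H10[...#/##.#]+1 H11[...#/.###]+1
p2 V@[##.#/...#]: V02[####/..##]-1*
p3 H@[####/..##]: H10[####/####]+1*
p4 V@[####/####] terminal -1; root [...#/...#] d7

value(...#/...#, H) = +1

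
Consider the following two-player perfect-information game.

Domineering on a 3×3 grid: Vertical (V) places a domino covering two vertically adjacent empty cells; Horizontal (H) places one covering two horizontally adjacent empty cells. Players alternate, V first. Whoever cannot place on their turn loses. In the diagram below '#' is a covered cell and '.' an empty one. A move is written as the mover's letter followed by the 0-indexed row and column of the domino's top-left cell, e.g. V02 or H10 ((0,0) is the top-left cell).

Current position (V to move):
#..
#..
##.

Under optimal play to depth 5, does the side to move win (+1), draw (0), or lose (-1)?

[#../#../##.] V move#1: V01:+1/##./##./##.*, V02:+1/#.#/#.#/##., V12:-1/#../#.#/###
[##./##./##.] end (terminal -1, H#2); searched #../#../##. to 5

value(#../#../##., V) = +1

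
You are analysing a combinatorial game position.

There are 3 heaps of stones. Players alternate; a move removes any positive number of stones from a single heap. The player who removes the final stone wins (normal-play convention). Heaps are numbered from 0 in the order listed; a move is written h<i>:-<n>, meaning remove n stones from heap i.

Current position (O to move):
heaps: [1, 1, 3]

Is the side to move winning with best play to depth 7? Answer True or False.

O winning at [(1,1,3)]: True

ply 1, O at (1,1,3) | h0:-1=-1→(0,1,3); h1:-1=-1→(1,0,3); h2:-1=-1→(1,1,2); h2:-2=-1→(1,1,1); h2:-3=+1→(1,1,0)*
ply 2, X at (1,1,0) | h0:-1=-1→(0,1,0)*; h1:-1=-1→(1,0,0)
ply 3, O at (0,1,0) | h1:-1=+1→(0,0,0)*
ply 4: (0,0,0) is terminal -1 (X); from (1,1,3) depth 7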